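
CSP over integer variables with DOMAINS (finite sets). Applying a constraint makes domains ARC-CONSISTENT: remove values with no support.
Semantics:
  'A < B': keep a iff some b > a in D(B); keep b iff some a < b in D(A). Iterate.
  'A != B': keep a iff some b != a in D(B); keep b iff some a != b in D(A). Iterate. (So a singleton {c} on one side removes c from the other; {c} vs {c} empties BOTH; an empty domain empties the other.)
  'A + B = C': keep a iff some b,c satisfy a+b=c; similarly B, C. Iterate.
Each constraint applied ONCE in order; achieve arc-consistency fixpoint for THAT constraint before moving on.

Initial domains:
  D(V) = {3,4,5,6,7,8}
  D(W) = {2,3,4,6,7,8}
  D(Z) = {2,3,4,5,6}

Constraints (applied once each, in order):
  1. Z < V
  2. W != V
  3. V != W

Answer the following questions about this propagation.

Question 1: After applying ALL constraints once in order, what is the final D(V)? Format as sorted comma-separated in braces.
Constraint 1 (Z < V) on D(Z)={2,3,4,5,6} D(V)={3,4,5,6,7,8}: no change
Constraint 2 (W != V) on D(W)={2,3,4,6,7,8} D(V)={3,4,5,6,7,8}: no change
Constraint 3 (V != W) on D(V)={3,4,5,6,7,8} D(W)={2,3,4,6,7,8}: no change
So after all 3 constraints: D(V) = {3,4,5,6,7,8}

Answer: {3,4,5,6,7,8}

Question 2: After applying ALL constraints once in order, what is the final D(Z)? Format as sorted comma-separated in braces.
Constraint 1 (Z < V) on D(Z)={2,3,4,5,6} D(V)={3,4,5,6,7,8}: no change
Constraint 2 (W != V) on D(W)={2,3,4,6,7,8} D(V)={3,4,5,6,7,8}: no change
Constraint 3 (V != W) on D(V)={3,4,5,6,7,8} D(W)={2,3,4,6,7,8}: no change
So after all 3 constraints: D(Z) = {2,3,4,5,6}

Answer: {2,3,4,5,6}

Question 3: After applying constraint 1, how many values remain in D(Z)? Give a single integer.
Constraint 1 (Z < V) on D(Z)={2,3,4,5,6} D(V)={3,4,5,6,7,8}: no change
So after constraint 1: D(Z)={2,3,4,5,6}, size = 5

Answer: 5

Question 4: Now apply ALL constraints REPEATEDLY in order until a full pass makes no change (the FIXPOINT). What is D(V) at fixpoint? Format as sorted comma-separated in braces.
Answer: {3,4,5,6,7,8}

Derivation:
pass 0 (initial): D(V)={3,4,5,6,7,8}
pass 1: no change
Fixpoint after 1 passes: D(V) = {3,4,5,6,7,8}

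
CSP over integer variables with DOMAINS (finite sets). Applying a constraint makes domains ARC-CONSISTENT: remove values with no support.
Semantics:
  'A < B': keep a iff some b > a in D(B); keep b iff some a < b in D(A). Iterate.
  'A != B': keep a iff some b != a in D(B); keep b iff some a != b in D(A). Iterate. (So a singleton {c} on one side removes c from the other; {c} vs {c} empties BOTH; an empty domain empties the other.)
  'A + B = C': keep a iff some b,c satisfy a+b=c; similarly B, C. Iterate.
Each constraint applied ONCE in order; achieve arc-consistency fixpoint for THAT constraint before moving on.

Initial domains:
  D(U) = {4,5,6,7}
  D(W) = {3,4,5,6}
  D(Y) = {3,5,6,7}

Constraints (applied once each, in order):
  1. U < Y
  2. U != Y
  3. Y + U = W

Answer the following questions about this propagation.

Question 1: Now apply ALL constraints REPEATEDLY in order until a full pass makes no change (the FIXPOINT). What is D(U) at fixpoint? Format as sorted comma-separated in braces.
Answer: {}

Derivation:
pass 0 (initial): D(U)={4,5,6,7}
pass 1: U {4,5,6,7}->{}; W {3,4,5,6}->{}; Y {3,5,6,7}->{}
pass 2: no change
Fixpoint after 2 passes: D(U) = {}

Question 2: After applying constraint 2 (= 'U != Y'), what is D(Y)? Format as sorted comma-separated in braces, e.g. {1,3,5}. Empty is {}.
Answer: {5,6,7}

Derivation:
Constraint 1 (U < Y) on D(U)={4,5,6,7} D(Y)={3,5,6,7}: U {4,5,6,7}->{4,5,6}; Y {3,5,6,7}->{5,6,7}
Constraint 2 (U != Y) on D(U)={4,5,6} D(Y)={5,6,7}: no change
So after constraint 2: D(Y) = {5,6,7}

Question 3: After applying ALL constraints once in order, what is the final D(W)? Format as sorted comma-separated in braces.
Answer: {}

Derivation:
Constraint 1 (U < Y) on D(U)={4,5,6,7} D(Y)={3,5,6,7}: U {4,5,6,7}->{4,5,6}; Y {3,5,6,7}->{5,6,7}
Constraint 2 (U != Y) on D(U)={4,5,6} D(Y)={5,6,7}: no change
Constraint 3 (Y + U = W) on D(Y)={5,6,7} D(U)={4,5,6} D(W)={3,4,5,6}: Y {5,6,7}->{}; U {4,5,6}->{}; W {3,4,5,6}->{}
So after all 3 constraints: D(W) = {}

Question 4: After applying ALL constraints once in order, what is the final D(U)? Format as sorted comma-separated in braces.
Answer: {}

Derivation:
Constraint 1 (U < Y) on D(U)={4,5,6,7} D(Y)={3,5,6,7}: U {4,5,6,7}->{4,5,6}; Y {3,5,6,7}->{5,6,7}
Constraint 2 (U != Y) on D(U)={4,5,6} D(Y)={5,6,7}: no change
Constraint 3 (Y + U = W) on D(Y)={5,6,7} D(U)={4,5,6} D(W)={3,4,5,6}: Y {5,6,7}->{}; U {4,5,6}->{}; W {3,4,5,6}->{}
So after all 3 constraints: D(U) = {}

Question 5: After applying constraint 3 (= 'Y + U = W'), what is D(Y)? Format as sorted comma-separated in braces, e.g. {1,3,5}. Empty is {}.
Answer: {}

Derivation:
Constraint 1 (U < Y) on D(U)={4,5,6,7} D(Y)={3,5,6,7}: U {4,5,6,7}->{4,5,6}; Y {3,5,6,7}->{5,6,7}
Constraint 2 (U != Y) on D(U)={4,5,6} D(Y)={5,6,7}: no change
Constraint 3 (Y + U = W) on D(Y)={5,6,7} D(U)={4,5,6} D(W)={3,4,5,6}: Y {5,6,7}->{}; U {4,5,6}->{}; W {3,4,5,6}->{}
So after constraint 3: D(Y) = {}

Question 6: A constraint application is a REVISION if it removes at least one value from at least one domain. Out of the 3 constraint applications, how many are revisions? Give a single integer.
Answer: 2

Derivation:
Constraint 1 (U < Y) on D(U)={4,5,6,7} D(Y)={3,5,6,7}: U {4,5,6,7}->{4,5,6}; Y {3,5,6,7}->{5,6,7} => REVISION
Constraint 2 (U != Y) on D(U)={4,5,6} D(Y)={5,6,7}: no change => not a revision
Constraint 3 (Y + U = W) on D(Y)={5,6,7} D(U)={4,5,6} D(W)={3,4,5,6}: Y {5,6,7}->{}; U {4,5,6}->{}; W {3,4,5,6}->{} => REVISION
Total revisions = 2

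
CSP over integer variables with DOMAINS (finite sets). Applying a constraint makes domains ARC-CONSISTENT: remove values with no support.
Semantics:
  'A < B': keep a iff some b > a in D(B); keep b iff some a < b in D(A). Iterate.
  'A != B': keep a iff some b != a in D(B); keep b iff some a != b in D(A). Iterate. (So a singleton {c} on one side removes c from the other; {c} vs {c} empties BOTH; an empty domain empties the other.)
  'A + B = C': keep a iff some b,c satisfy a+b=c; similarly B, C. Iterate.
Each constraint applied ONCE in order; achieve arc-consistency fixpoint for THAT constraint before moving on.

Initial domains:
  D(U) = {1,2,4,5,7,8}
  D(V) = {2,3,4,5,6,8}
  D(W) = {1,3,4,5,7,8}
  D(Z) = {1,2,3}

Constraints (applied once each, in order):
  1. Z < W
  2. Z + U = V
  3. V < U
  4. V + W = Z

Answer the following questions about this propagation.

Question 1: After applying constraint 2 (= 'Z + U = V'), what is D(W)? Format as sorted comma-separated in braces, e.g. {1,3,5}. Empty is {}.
Constraint 1 (Z < W) on D(Z)={1,2,3} D(W)={1,3,4,5,7,8}: W {1,3,4,5,7,8}->{3,4,5,7,8}
Constraint 2 (Z + U = V) on D(Z)={1,2,3} D(U)={1,2,4,5,7,8} D(V)={2,3,4,5,6,8}: U {1,2,4,5,7,8}->{1,2,4,5,7}
So after constraint 2: D(W) = {3,4,5,7,8}

Answer: {3,4,5,7,8}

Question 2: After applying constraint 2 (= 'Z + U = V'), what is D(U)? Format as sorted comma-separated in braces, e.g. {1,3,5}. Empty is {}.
Constraint 1 (Z < W) on D(Z)={1,2,3} D(W)={1,3,4,5,7,8}: W {1,3,4,5,7,8}->{3,4,5,7,8}
Constraint 2 (Z + U = V) on D(Z)={1,2,3} D(U)={1,2,4,5,7,8} D(V)={2,3,4,5,6,8}: U {1,2,4,5,7,8}->{1,2,4,5,7}
So after constraint 2: D(U) = {1,2,4,5,7}

Answer: {1,2,4,5,7}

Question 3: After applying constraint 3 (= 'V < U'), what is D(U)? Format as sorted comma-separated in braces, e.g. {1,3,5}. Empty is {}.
Answer: {4,5,7}

Derivation:
Constraint 1 (Z < W) on D(Z)={1,2,3} D(W)={1,3,4,5,7,8}: W {1,3,4,5,7,8}->{3,4,5,7,8}
Constraint 2 (Z + U = V) on D(Z)={1,2,3} D(U)={1,2,4,5,7,8} D(V)={2,3,4,5,6,8}: U {1,2,4,5,7,8}->{1,2,4,5,7}
Constraint 3 (V < U) on D(V)={2,3,4,5,6,8} D(U)={1,2,4,5,7}: V {2,3,4,5,6,8}->{2,3,4,5,6}; U {1,2,4,5,7}->{4,5,7}
So after constraint 3: D(U) = {4,5,7}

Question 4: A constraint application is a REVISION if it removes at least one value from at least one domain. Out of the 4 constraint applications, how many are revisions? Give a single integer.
Answer: 4

Derivation:
Constraint 1 (Z < W) on D(Z)={1,2,3} D(W)={1,3,4,5,7,8}: W {1,3,4,5,7,8}->{3,4,5,7,8} => REVISION
Constraint 2 (Z + U = V) on D(Z)={1,2,3} D(U)={1,2,4,5,7,8} D(V)={2,3,4,5,6,8}: U {1,2,4,5,7,8}->{1,2,4,5,7} => REVISION
Constraint 3 (V < U) on D(V)={2,3,4,5,6,8} D(U)={1,2,4,5,7}: V {2,3,4,5,6,8}->{2,3,4,5,6}; U {1,2,4,5,7}->{4,5,7} => REVISION
Constraint 4 (V + W = Z) on D(V)={2,3,4,5,6} D(W)={3,4,5,7,8} D(Z)={1,2,3}: V {2,3,4,5,6}->{}; W {3,4,5,7,8}->{}; Z {1,2,3}->{} => REVISION
Total revisions = 4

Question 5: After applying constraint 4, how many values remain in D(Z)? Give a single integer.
Constraint 1 (Z < W) on D(Z)={1,2,3} D(W)={1,3,4,5,7,8}: W {1,3,4,5,7,8}->{3,4,5,7,8}
Constraint 2 (Z + U = V) on D(Z)={1,2,3} D(U)={1,2,4,5,7,8} D(V)={2,3,4,5,6,8}: U {1,2,4,5,7,8}->{1,2,4,5,7}
Constraint 3 (V < U) on D(V)={2,3,4,5,6,8} D(U)={1,2,4,5,7}: V {2,3,4,5,6,8}->{2,3,4,5,6}; U {1,2,4,5,7}->{4,5,7}
Constraint 4 (V + W = Z) on D(V)={2,3,4,5,6} D(W)={3,4,5,7,8} D(Z)={1,2,3}: V {2,3,4,5,6}->{}; W {3,4,5,7,8}->{}; Z {1,2,3}->{}
So after constraint 4: D(Z)={}, size = 0

Answer: 0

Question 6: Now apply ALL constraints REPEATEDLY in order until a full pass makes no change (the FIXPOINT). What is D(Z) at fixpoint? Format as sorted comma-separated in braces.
Answer: {}

Derivation:
pass 0 (initial): D(Z)={1,2,3}
pass 1: U {1,2,4,5,7,8}->{4,5,7}; V {2,3,4,5,6,8}->{}; W {1,3,4,5,7,8}->{}; Z {1,2,3}->{}
pass 2: U {4,5,7}->{}
pass 3: no change
Fixpoint after 3 passes: D(Z) = {}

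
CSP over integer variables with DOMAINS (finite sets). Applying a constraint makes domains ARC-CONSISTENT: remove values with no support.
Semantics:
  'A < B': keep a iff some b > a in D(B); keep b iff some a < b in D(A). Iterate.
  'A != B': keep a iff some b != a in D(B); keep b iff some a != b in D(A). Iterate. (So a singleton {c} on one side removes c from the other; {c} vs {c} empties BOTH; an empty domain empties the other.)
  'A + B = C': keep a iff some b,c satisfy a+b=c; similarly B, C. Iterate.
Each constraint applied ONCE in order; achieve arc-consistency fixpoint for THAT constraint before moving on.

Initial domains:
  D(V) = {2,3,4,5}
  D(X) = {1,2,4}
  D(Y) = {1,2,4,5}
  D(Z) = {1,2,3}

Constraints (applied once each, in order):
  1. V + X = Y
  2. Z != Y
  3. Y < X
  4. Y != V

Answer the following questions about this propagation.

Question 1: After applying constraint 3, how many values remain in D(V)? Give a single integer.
Constraint 1 (V + X = Y) on D(V)={2,3,4,5} D(X)={1,2,4} D(Y)={1,2,4,5}: V {2,3,4,5}->{2,3,4}; X {1,2,4}->{1,2}; Y {1,2,4,5}->{4,5}
Constraint 2 (Z != Y) on D(Z)={1,2,3} D(Y)={4,5}: no change
Constraint 3 (Y < X) on D(Y)={4,5} D(X)={1,2}: Y {4,5}->{}; X {1,2}->{}
So after constraint 3: D(V)={2,3,4}, size = 3

Answer: 3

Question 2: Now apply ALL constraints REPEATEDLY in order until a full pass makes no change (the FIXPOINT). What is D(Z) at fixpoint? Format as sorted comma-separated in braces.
pass 0 (initial): D(Z)={1,2,3}
pass 1: V {2,3,4,5}->{}; X {1,2,4}->{}; Y {1,2,4,5}->{}
pass 2: Z {1,2,3}->{}
pass 3: no change
Fixpoint after 3 passes: D(Z) = {}

Answer: {}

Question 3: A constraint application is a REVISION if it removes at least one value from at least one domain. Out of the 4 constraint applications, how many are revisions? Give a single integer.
Constraint 1 (V + X = Y) on D(V)={2,3,4,5} D(X)={1,2,4} D(Y)={1,2,4,5}: V {2,3,4,5}->{2,3,4}; X {1,2,4}->{1,2}; Y {1,2,4,5}->{4,5} => REVISION
Constraint 2 (Z != Y) on D(Z)={1,2,3} D(Y)={4,5}: no change => not a revision
Constraint 3 (Y < X) on D(Y)={4,5} D(X)={1,2}: Y {4,5}->{}; X {1,2}->{} => REVISION
Constraint 4 (Y != V) on D(Y)={} D(V)={2,3,4}: V {2,3,4}->{} => REVISION
Total revisions = 3

Answer: 3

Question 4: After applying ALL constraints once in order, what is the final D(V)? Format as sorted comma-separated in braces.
Answer: {}

Derivation:
Constraint 1 (V + X = Y) on D(V)={2,3,4,5} D(X)={1,2,4} D(Y)={1,2,4,5}: V {2,3,4,5}->{2,3,4}; X {1,2,4}->{1,2}; Y {1,2,4,5}->{4,5}
Constraint 2 (Z != Y) on D(Z)={1,2,3} D(Y)={4,5}: no change
Constraint 3 (Y < X) on D(Y)={4,5} D(X)={1,2}: Y {4,5}->{}; X {1,2}->{}
Constraint 4 (Y != V) on D(Y)={} D(V)={2,3,4}: V {2,3,4}->{}
So after all 4 constraints: D(V) = {}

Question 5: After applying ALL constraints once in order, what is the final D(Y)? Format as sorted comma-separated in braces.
Answer: {}

Derivation:
Constraint 1 (V + X = Y) on D(V)={2,3,4,5} D(X)={1,2,4} D(Y)={1,2,4,5}: V {2,3,4,5}->{2,3,4}; X {1,2,4}->{1,2}; Y {1,2,4,5}->{4,5}
Constraint 2 (Z != Y) on D(Z)={1,2,3} D(Y)={4,5}: no change
Constraint 3 (Y < X) on D(Y)={4,5} D(X)={1,2}: Y {4,5}->{}; X {1,2}->{}
Constraint 4 (Y != V) on D(Y)={} D(V)={2,3,4}: V {2,3,4}->{}
So after all 4 constraints: D(Y) = {}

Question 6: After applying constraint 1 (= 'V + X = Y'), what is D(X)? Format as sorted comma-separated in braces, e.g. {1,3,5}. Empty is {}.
Answer: {1,2}

Derivation:
Constraint 1 (V + X = Y) on D(V)={2,3,4,5} D(X)={1,2,4} D(Y)={1,2,4,5}: V {2,3,4,5}->{2,3,4}; X {1,2,4}->{1,2}; Y {1,2,4,5}->{4,5}
So after constraint 1: D(X) = {1,2}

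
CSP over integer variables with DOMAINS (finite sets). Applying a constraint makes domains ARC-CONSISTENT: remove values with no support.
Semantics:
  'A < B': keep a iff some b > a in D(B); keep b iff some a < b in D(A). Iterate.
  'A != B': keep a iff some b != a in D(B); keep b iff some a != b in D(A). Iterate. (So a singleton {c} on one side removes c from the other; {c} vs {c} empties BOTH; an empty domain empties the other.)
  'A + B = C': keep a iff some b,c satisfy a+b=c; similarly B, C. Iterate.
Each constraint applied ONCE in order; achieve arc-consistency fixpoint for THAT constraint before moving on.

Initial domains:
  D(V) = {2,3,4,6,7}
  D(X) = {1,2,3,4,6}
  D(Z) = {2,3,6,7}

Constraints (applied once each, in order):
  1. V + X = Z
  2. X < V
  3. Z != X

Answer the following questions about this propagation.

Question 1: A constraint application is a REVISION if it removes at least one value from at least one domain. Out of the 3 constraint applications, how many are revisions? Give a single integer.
Constraint 1 (V + X = Z) on D(V)={2,3,4,6,7} D(X)={1,2,3,4,6} D(Z)={2,3,6,7}: V {2,3,4,6,7}->{2,3,4,6}; X {1,2,3,4,6}->{1,2,3,4}; Z {2,3,6,7}->{3,6,7} => REVISION
Constraint 2 (X < V) on D(X)={1,2,3,4} D(V)={2,3,4,6}: no change => not a revision
Constraint 3 (Z != X) on D(Z)={3,6,7} D(X)={1,2,3,4}: no change => not a revision
Total revisions = 1

Answer: 1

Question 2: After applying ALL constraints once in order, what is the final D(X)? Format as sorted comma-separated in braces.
Answer: {1,2,3,4}

Derivation:
Constraint 1 (V + X = Z) on D(V)={2,3,4,6,7} D(X)={1,2,3,4,6} D(Z)={2,3,6,7}: V {2,3,4,6,7}->{2,3,4,6}; X {1,2,3,4,6}->{1,2,3,4}; Z {2,3,6,7}->{3,6,7}
Constraint 2 (X < V) on D(X)={1,2,3,4} D(V)={2,3,4,6}: no change
Constraint 3 (Z != X) on D(Z)={3,6,7} D(X)={1,2,3,4}: no change
So after all 3 constraints: D(X) = {1,2,3,4}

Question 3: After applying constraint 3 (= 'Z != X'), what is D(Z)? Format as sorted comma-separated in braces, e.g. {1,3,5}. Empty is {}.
Answer: {3,6,7}

Derivation:
Constraint 1 (V + X = Z) on D(V)={2,3,4,6,7} D(X)={1,2,3,4,6} D(Z)={2,3,6,7}: V {2,3,4,6,7}->{2,3,4,6}; X {1,2,3,4,6}->{1,2,3,4}; Z {2,3,6,7}->{3,6,7}
Constraint 2 (X < V) on D(X)={1,2,3,4} D(V)={2,3,4,6}: no change
Constraint 3 (Z != X) on D(Z)={3,6,7} D(X)={1,2,3,4}: no change
So after constraint 3: D(Z) = {3,6,7}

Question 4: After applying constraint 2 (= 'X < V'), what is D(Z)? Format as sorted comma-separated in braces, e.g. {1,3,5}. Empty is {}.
Answer: {3,6,7}

Derivation:
Constraint 1 (V + X = Z) on D(V)={2,3,4,6,7} D(X)={1,2,3,4,6} D(Z)={2,3,6,7}: V {2,3,4,6,7}->{2,3,4,6}; X {1,2,3,4,6}->{1,2,3,4}; Z {2,3,6,7}->{3,6,7}
Constraint 2 (X < V) on D(X)={1,2,3,4} D(V)={2,3,4,6}: no change
So after constraint 2: D(Z) = {3,6,7}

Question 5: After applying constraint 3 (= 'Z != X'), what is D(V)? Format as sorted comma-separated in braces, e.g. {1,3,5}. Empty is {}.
Constraint 1 (V + X = Z) on D(V)={2,3,4,6,7} D(X)={1,2,3,4,6} D(Z)={2,3,6,7}: V {2,3,4,6,7}->{2,3,4,6}; X {1,2,3,4,6}->{1,2,3,4}; Z {2,3,6,7}->{3,6,7}
Constraint 2 (X < V) on D(X)={1,2,3,4} D(V)={2,3,4,6}: no change
Constraint 3 (Z != X) on D(Z)={3,6,7} D(X)={1,2,3,4}: no change
So after constraint 3: D(V) = {2,3,4,6}

Answer: {2,3,4,6}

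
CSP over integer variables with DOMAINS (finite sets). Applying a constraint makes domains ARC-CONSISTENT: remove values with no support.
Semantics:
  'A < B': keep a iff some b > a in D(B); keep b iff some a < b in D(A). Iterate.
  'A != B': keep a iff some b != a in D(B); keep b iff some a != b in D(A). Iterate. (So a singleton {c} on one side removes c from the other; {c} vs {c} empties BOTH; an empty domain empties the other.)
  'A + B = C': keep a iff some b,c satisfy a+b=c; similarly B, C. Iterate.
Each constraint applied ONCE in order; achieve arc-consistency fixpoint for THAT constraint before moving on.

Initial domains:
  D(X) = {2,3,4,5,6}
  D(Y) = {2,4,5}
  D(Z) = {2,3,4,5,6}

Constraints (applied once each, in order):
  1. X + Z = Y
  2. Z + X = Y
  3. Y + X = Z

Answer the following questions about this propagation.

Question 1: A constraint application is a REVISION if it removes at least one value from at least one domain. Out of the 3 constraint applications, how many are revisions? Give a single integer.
Constraint 1 (X + Z = Y) on D(X)={2,3,4,5,6} D(Z)={2,3,4,5,6} D(Y)={2,4,5}: X {2,3,4,5,6}->{2,3}; Z {2,3,4,5,6}->{2,3}; Y {2,4,5}->{4,5} => REVISION
Constraint 2 (Z + X = Y) on D(Z)={2,3} D(X)={2,3} D(Y)={4,5}: no change => not a revision
Constraint 3 (Y + X = Z) on D(Y)={4,5} D(X)={2,3} D(Z)={2,3}: Y {4,5}->{}; X {2,3}->{}; Z {2,3}->{} => REVISION
Total revisions = 2

Answer: 2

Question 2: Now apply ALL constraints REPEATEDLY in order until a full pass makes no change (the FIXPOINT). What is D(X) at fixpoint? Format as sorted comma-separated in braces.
Answer: {}

Derivation:
pass 0 (initial): D(X)={2,3,4,5,6}
pass 1: X {2,3,4,5,6}->{}; Y {2,4,5}->{}; Z {2,3,4,5,6}->{}
pass 2: no change
Fixpoint after 2 passes: D(X) = {}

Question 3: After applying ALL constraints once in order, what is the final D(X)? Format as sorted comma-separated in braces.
Answer: {}

Derivation:
Constraint 1 (X + Z = Y) on D(X)={2,3,4,5,6} D(Z)={2,3,4,5,6} D(Y)={2,4,5}: X {2,3,4,5,6}->{2,3}; Z {2,3,4,5,6}->{2,3}; Y {2,4,5}->{4,5}
Constraint 2 (Z + X = Y) on D(Z)={2,3} D(X)={2,3} D(Y)={4,5}: no change
Constraint 3 (Y + X = Z) on D(Y)={4,5} D(X)={2,3} D(Z)={2,3}: Y {4,5}->{}; X {2,3}->{}; Z {2,3}->{}
So after all 3 constraints: D(X) = {}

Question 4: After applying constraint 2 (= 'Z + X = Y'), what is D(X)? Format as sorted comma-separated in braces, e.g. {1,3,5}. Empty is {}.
Answer: {2,3}

Derivation:
Constraint 1 (X + Z = Y) on D(X)={2,3,4,5,6} D(Z)={2,3,4,5,6} D(Y)={2,4,5}: X {2,3,4,5,6}->{2,3}; Z {2,3,4,5,6}->{2,3}; Y {2,4,5}->{4,5}
Constraint 2 (Z + X = Y) on D(Z)={2,3} D(X)={2,3} D(Y)={4,5}: no change
So after constraint 2: D(X) = {2,3}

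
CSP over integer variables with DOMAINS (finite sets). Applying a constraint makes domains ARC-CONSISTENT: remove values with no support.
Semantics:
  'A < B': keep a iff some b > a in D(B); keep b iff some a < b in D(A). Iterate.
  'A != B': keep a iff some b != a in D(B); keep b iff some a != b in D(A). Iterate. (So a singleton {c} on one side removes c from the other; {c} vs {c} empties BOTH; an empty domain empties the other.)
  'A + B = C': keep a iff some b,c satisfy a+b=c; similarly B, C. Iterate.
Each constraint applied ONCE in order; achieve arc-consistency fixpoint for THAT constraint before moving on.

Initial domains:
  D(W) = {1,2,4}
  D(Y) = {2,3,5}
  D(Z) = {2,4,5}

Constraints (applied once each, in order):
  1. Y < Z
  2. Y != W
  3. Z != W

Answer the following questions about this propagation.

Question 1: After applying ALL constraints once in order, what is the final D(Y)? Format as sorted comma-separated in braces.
Constraint 1 (Y < Z) on D(Y)={2,3,5} D(Z)={2,4,5}: Y {2,3,5}->{2,3}; Z {2,4,5}->{4,5}
Constraint 2 (Y != W) on D(Y)={2,3} D(W)={1,2,4}: no change
Constraint 3 (Z != W) on D(Z)={4,5} D(W)={1,2,4}: no change
So after all 3 constraints: D(Y) = {2,3}

Answer: {2,3}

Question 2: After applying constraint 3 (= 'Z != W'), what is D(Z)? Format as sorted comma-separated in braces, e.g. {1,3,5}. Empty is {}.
Constraint 1 (Y < Z) on D(Y)={2,3,5} D(Z)={2,4,5}: Y {2,3,5}->{2,3}; Z {2,4,5}->{4,5}
Constraint 2 (Y != W) on D(Y)={2,3} D(W)={1,2,4}: no change
Constraint 3 (Z != W) on D(Z)={4,5} D(W)={1,2,4}: no change
So after constraint 3: D(Z) = {4,5}

Answer: {4,5}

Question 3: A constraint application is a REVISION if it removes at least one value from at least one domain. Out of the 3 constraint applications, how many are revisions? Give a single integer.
Answer: 1

Derivation:
Constraint 1 (Y < Z) on D(Y)={2,3,5} D(Z)={2,4,5}: Y {2,3,5}->{2,3}; Z {2,4,5}->{4,5} => REVISION
Constraint 2 (Y != W) on D(Y)={2,3} D(W)={1,2,4}: no change => not a revision
Constraint 3 (Z != W) on D(Z)={4,5} D(W)={1,2,4}: no change => not a revision
Total revisions = 1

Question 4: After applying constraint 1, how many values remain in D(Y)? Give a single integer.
Answer: 2

Derivation:
Constraint 1 (Y < Z) on D(Y)={2,3,5} D(Z)={2,4,5}: Y {2,3,5}->{2,3}; Z {2,4,5}->{4,5}
So after constraint 1: D(Y)={2,3}, size = 2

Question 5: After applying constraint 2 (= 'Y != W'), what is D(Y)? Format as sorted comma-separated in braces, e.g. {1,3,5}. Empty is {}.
Constraint 1 (Y < Z) on D(Y)={2,3,5} D(Z)={2,4,5}: Y {2,3,5}->{2,3}; Z {2,4,5}->{4,5}
Constraint 2 (Y != W) on D(Y)={2,3} D(W)={1,2,4}: no change
So after constraint 2: D(Y) = {2,3}

Answer: {2,3}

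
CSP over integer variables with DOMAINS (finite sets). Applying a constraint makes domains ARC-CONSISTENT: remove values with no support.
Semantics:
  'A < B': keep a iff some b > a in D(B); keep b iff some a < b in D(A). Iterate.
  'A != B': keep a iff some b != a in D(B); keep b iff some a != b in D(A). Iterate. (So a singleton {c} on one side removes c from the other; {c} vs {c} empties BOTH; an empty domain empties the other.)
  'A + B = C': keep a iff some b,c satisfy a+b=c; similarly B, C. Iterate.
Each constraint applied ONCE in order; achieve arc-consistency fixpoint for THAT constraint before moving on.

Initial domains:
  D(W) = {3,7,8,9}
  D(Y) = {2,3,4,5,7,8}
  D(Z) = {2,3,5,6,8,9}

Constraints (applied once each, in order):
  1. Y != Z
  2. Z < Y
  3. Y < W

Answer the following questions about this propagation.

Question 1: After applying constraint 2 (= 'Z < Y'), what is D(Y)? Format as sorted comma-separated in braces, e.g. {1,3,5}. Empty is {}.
Answer: {3,4,5,7,8}

Derivation:
Constraint 1 (Y != Z) on D(Y)={2,3,4,5,7,8} D(Z)={2,3,5,6,8,9}: no change
Constraint 2 (Z < Y) on D(Z)={2,3,5,6,8,9} D(Y)={2,3,4,5,7,8}: Z {2,3,5,6,8,9}->{2,3,5,6}; Y {2,3,4,5,7,8}->{3,4,5,7,8}
So after constraint 2: D(Y) = {3,4,5,7,8}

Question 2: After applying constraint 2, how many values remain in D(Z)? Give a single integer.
Answer: 4

Derivation:
Constraint 1 (Y != Z) on D(Y)={2,3,4,5,7,8} D(Z)={2,3,5,6,8,9}: no change
Constraint 2 (Z < Y) on D(Z)={2,3,5,6,8,9} D(Y)={2,3,4,5,7,8}: Z {2,3,5,6,8,9}->{2,3,5,6}; Y {2,3,4,5,7,8}->{3,4,5,7,8}
So after constraint 2: D(Z)={2,3,5,6}, size = 4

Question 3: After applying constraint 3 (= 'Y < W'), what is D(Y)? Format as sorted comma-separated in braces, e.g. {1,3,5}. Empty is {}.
Answer: {3,4,5,7,8}

Derivation:
Constraint 1 (Y != Z) on D(Y)={2,3,4,5,7,8} D(Z)={2,3,5,6,8,9}: no change
Constraint 2 (Z < Y) on D(Z)={2,3,5,6,8,9} D(Y)={2,3,4,5,7,8}: Z {2,3,5,6,8,9}->{2,3,5,6}; Y {2,3,4,5,7,8}->{3,4,5,7,8}
Constraint 3 (Y < W) on D(Y)={3,4,5,7,8} D(W)={3,7,8,9}: W {3,7,8,9}->{7,8,9}
So after constraint 3: D(Y) = {3,4,5,7,8}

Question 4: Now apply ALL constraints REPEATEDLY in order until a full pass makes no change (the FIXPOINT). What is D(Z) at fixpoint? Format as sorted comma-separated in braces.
pass 0 (initial): D(Z)={2,3,5,6,8,9}
pass 1: W {3,7,8,9}->{7,8,9}; Y {2,3,4,5,7,8}->{3,4,5,7,8}; Z {2,3,5,6,8,9}->{2,3,5,6}
pass 2: no change
Fixpoint after 2 passes: D(Z) = {2,3,5,6}

Answer: {2,3,5,6}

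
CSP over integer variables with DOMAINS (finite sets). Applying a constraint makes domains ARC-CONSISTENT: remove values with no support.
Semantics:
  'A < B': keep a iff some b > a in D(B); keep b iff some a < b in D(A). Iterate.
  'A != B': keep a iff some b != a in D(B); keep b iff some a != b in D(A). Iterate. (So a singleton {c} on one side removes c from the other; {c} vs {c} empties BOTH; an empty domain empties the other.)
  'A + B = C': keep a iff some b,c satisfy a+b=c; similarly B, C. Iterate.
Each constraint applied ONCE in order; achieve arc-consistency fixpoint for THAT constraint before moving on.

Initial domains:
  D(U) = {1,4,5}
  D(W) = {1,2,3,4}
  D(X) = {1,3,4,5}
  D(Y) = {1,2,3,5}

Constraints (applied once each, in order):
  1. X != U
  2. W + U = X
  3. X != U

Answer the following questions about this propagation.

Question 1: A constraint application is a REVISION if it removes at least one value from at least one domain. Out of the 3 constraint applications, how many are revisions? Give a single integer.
Answer: 1

Derivation:
Constraint 1 (X != U) on D(X)={1,3,4,5} D(U)={1,4,5}: no change => not a revision
Constraint 2 (W + U = X) on D(W)={1,2,3,4} D(U)={1,4,5} D(X)={1,3,4,5}: U {1,4,5}->{1,4}; X {1,3,4,5}->{3,4,5} => REVISION
Constraint 3 (X != U) on D(X)={3,4,5} D(U)={1,4}: no change => not a revision
Total revisions = 1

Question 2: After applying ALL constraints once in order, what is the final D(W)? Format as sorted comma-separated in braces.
Constraint 1 (X != U) on D(X)={1,3,4,5} D(U)={1,4,5}: no change
Constraint 2 (W + U = X) on D(W)={1,2,3,4} D(U)={1,4,5} D(X)={1,3,4,5}: U {1,4,5}->{1,4}; X {1,3,4,5}->{3,4,5}
Constraint 3 (X != U) on D(X)={3,4,5} D(U)={1,4}: no change
So after all 3 constraints: D(W) = {1,2,3,4}

Answer: {1,2,3,4}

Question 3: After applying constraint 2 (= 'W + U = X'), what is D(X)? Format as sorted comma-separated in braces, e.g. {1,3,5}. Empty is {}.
Answer: {3,4,5}

Derivation:
Constraint 1 (X != U) on D(X)={1,3,4,5} D(U)={1,4,5}: no change
Constraint 2 (W + U = X) on D(W)={1,2,3,4} D(U)={1,4,5} D(X)={1,3,4,5}: U {1,4,5}->{1,4}; X {1,3,4,5}->{3,4,5}
So after constraint 2: D(X) = {3,4,5}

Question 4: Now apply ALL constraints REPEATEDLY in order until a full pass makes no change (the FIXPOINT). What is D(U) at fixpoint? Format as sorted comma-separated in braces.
pass 0 (initial): D(U)={1,4,5}
pass 1: U {1,4,5}->{1,4}; X {1,3,4,5}->{3,4,5}
pass 2: no change
Fixpoint after 2 passes: D(U) = {1,4}

Answer: {1,4}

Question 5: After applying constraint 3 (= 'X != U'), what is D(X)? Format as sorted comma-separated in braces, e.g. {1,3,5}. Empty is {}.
Answer: {3,4,5}

Derivation:
Constraint 1 (X != U) on D(X)={1,3,4,5} D(U)={1,4,5}: no change
Constraint 2 (W + U = X) on D(W)={1,2,3,4} D(U)={1,4,5} D(X)={1,3,4,5}: U {1,4,5}->{1,4}; X {1,3,4,5}->{3,4,5}
Constraint 3 (X != U) on D(X)={3,4,5} D(U)={1,4}: no change
So after constraint 3: D(X) = {3,4,5}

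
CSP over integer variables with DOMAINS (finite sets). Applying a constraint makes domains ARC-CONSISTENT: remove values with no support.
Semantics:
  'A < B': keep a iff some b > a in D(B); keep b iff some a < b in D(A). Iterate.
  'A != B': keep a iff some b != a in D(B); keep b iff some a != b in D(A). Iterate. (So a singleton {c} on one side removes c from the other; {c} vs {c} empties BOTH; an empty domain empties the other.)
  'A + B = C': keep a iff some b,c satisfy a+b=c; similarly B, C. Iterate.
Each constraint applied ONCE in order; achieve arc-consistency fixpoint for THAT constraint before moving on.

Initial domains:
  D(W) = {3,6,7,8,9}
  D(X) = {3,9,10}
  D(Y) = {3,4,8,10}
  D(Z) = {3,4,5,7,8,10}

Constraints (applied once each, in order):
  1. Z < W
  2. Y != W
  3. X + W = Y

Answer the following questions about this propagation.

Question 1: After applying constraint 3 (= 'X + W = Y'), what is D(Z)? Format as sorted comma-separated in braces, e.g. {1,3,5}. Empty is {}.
Constraint 1 (Z < W) on D(Z)={3,4,5,7,8,10} D(W)={3,6,7,8,9}: Z {3,4,5,7,8,10}->{3,4,5,7,8}; W {3,6,7,8,9}->{6,7,8,9}
Constraint 2 (Y != W) on D(Y)={3,4,8,10} D(W)={6,7,8,9}: no change
Constraint 3 (X + W = Y) on D(X)={3,9,10} D(W)={6,7,8,9} D(Y)={3,4,8,10}: X {3,9,10}->{3}; W {6,7,8,9}->{7}; Y {3,4,8,10}->{10}
So after constraint 3: D(Z) = {3,4,5,7,8}

Answer: {3,4,5,7,8}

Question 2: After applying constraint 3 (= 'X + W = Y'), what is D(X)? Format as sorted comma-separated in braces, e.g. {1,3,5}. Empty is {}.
Answer: {3}

Derivation:
Constraint 1 (Z < W) on D(Z)={3,4,5,7,8,10} D(W)={3,6,7,8,9}: Z {3,4,5,7,8,10}->{3,4,5,7,8}; W {3,6,7,8,9}->{6,7,8,9}
Constraint 2 (Y != W) on D(Y)={3,4,8,10} D(W)={6,7,8,9}: no change
Constraint 3 (X + W = Y) on D(X)={3,9,10} D(W)={6,7,8,9} D(Y)={3,4,8,10}: X {3,9,10}->{3}; W {6,7,8,9}->{7}; Y {3,4,8,10}->{10}
So after constraint 3: D(X) = {3}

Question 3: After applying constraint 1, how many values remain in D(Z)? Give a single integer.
Answer: 5

Derivation:
Constraint 1 (Z < W) on D(Z)={3,4,5,7,8,10} D(W)={3,6,7,8,9}: Z {3,4,5,7,8,10}->{3,4,5,7,8}; W {3,6,7,8,9}->{6,7,8,9}
So after constraint 1: D(Z)={3,4,5,7,8}, size = 5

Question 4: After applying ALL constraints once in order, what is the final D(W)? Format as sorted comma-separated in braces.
Constraint 1 (Z < W) on D(Z)={3,4,5,7,8,10} D(W)={3,6,7,8,9}: Z {3,4,5,7,8,10}->{3,4,5,7,8}; W {3,6,7,8,9}->{6,7,8,9}
Constraint 2 (Y != W) on D(Y)={3,4,8,10} D(W)={6,7,8,9}: no change
Constraint 3 (X + W = Y) on D(X)={3,9,10} D(W)={6,7,8,9} D(Y)={3,4,8,10}: X {3,9,10}->{3}; W {6,7,8,9}->{7}; Y {3,4,8,10}->{10}
So after all 3 constraints: D(W) = {7}

Answer: {7}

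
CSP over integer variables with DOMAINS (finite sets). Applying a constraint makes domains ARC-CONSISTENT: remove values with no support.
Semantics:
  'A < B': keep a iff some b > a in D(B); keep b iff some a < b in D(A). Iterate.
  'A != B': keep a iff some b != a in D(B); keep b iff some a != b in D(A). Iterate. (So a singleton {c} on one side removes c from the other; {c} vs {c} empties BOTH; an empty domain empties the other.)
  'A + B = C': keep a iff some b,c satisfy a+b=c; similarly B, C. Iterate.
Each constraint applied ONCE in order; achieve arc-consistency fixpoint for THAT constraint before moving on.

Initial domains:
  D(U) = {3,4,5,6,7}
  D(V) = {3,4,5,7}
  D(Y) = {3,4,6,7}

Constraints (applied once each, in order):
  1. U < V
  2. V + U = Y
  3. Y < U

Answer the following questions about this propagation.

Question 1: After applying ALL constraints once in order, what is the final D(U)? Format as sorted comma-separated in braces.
Answer: {}

Derivation:
Constraint 1 (U < V) on D(U)={3,4,5,6,7} D(V)={3,4,5,7}: U {3,4,5,6,7}->{3,4,5,6}; V {3,4,5,7}->{4,5,7}
Constraint 2 (V + U = Y) on D(V)={4,5,7} D(U)={3,4,5,6} D(Y)={3,4,6,7}: V {4,5,7}->{4}; U {3,4,5,6}->{3}; Y {3,4,6,7}->{7}
Constraint 3 (Y < U) on D(Y)={7} D(U)={3}: Y {7}->{}; U {3}->{}
So after all 3 constraints: D(U) = {}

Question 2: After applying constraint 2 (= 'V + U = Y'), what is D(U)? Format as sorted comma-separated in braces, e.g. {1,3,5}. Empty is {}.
Constraint 1 (U < V) on D(U)={3,4,5,6,7} D(V)={3,4,5,7}: U {3,4,5,6,7}->{3,4,5,6}; V {3,4,5,7}->{4,5,7}
Constraint 2 (V + U = Y) on D(V)={4,5,7} D(U)={3,4,5,6} D(Y)={3,4,6,7}: V {4,5,7}->{4}; U {3,4,5,6}->{3}; Y {3,4,6,7}->{7}
So after constraint 2: D(U) = {3}

Answer: {3}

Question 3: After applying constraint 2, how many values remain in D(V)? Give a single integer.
Constraint 1 (U < V) on D(U)={3,4,5,6,7} D(V)={3,4,5,7}: U {3,4,5,6,7}->{3,4,5,6}; V {3,4,5,7}->{4,5,7}
Constraint 2 (V + U = Y) on D(V)={4,5,7} D(U)={3,4,5,6} D(Y)={3,4,6,7}: V {4,5,7}->{4}; U {3,4,5,6}->{3}; Y {3,4,6,7}->{7}
So after constraint 2: D(V)={4}, size = 1

Answer: 1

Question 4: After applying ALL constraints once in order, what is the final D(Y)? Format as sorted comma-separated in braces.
Answer: {}

Derivation:
Constraint 1 (U < V) on D(U)={3,4,5,6,7} D(V)={3,4,5,7}: U {3,4,5,6,7}->{3,4,5,6}; V {3,4,5,7}->{4,5,7}
Constraint 2 (V + U = Y) on D(V)={4,5,7} D(U)={3,4,5,6} D(Y)={3,4,6,7}: V {4,5,7}->{4}; U {3,4,5,6}->{3}; Y {3,4,6,7}->{7}
Constraint 3 (Y < U) on D(Y)={7} D(U)={3}: Y {7}->{}; U {3}->{}
So after all 3 constraints: D(Y) = {}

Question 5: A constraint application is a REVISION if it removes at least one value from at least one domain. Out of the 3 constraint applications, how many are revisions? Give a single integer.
Constraint 1 (U < V) on D(U)={3,4,5,6,7} D(V)={3,4,5,7}: U {3,4,5,6,7}->{3,4,5,6}; V {3,4,5,7}->{4,5,7} => REVISION
Constraint 2 (V + U = Y) on D(V)={4,5,7} D(U)={3,4,5,6} D(Y)={3,4,6,7}: V {4,5,7}->{4}; U {3,4,5,6}->{3}; Y {3,4,6,7}->{7} => REVISION
Constraint 3 (Y < U) on D(Y)={7} D(U)={3}: Y {7}->{}; U {3}->{} => REVISION
Total revisions = 3

Answer: 3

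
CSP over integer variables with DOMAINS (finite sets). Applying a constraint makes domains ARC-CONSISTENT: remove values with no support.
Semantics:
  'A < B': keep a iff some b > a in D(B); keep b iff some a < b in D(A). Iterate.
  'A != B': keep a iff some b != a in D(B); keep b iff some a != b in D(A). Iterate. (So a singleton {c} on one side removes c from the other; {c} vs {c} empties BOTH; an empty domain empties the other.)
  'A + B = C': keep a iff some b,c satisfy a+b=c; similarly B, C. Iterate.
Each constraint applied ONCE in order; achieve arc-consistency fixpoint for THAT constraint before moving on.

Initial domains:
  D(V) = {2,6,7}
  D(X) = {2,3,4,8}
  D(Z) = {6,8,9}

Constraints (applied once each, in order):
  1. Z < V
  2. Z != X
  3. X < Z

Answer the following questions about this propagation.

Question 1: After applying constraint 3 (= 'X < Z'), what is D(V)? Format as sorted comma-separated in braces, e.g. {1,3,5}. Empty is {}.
Constraint 1 (Z < V) on D(Z)={6,8,9} D(V)={2,6,7}: Z {6,8,9}->{6}; V {2,6,7}->{7}
Constraint 2 (Z != X) on D(Z)={6} D(X)={2,3,4,8}: no change
Constraint 3 (X < Z) on D(X)={2,3,4,8} D(Z)={6}: X {2,3,4,8}->{2,3,4}
So after constraint 3: D(V) = {7}

Answer: {7}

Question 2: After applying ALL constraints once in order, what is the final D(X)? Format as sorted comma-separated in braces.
Constraint 1 (Z < V) on D(Z)={6,8,9} D(V)={2,6,7}: Z {6,8,9}->{6}; V {2,6,7}->{7}
Constraint 2 (Z != X) on D(Z)={6} D(X)={2,3,4,8}: no change
Constraint 3 (X < Z) on D(X)={2,3,4,8} D(Z)={6}: X {2,3,4,8}->{2,3,4}
So after all 3 constraints: D(X) = {2,3,4}

Answer: {2,3,4}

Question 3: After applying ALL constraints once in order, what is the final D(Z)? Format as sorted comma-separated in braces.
Constraint 1 (Z < V) on D(Z)={6,8,9} D(V)={2,6,7}: Z {6,8,9}->{6}; V {2,6,7}->{7}
Constraint 2 (Z != X) on D(Z)={6} D(X)={2,3,4,8}: no change
Constraint 3 (X < Z) on D(X)={2,3,4,8} D(Z)={6}: X {2,3,4,8}->{2,3,4}
So after all 3 constraints: D(Z) = {6}

Answer: {6}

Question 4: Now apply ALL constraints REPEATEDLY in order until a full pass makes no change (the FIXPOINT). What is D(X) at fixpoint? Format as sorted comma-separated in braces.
Answer: {2,3,4}

Derivation:
pass 0 (initial): D(X)={2,3,4,8}
pass 1: V {2,6,7}->{7}; X {2,3,4,8}->{2,3,4}; Z {6,8,9}->{6}
pass 2: no change
Fixpoint after 2 passes: D(X) = {2,3,4}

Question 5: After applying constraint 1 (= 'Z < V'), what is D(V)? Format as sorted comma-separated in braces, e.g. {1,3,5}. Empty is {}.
Constraint 1 (Z < V) on D(Z)={6,8,9} D(V)={2,6,7}: Z {6,8,9}->{6}; V {2,6,7}->{7}
So after constraint 1: D(V) = {7}

Answer: {7}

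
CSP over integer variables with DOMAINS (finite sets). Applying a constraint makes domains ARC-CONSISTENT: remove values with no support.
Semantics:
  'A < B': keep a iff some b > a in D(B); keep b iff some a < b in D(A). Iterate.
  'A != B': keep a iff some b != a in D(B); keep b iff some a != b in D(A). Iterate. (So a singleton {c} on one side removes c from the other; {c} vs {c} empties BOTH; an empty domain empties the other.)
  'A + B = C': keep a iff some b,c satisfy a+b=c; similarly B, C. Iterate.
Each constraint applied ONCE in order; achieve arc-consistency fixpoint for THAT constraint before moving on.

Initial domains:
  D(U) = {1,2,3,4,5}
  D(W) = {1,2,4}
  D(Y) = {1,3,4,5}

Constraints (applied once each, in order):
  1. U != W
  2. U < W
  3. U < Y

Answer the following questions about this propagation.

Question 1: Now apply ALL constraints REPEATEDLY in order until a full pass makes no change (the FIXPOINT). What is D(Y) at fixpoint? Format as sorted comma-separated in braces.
Answer: {3,4,5}

Derivation:
pass 0 (initial): D(Y)={1,3,4,5}
pass 1: U {1,2,3,4,5}->{1,2,3}; W {1,2,4}->{2,4}; Y {1,3,4,5}->{3,4,5}
pass 2: no change
Fixpoint after 2 passes: D(Y) = {3,4,5}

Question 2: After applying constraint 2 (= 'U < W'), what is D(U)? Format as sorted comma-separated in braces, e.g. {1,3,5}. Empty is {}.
Constraint 1 (U != W) on D(U)={1,2,3,4,5} D(W)={1,2,4}: no change
Constraint 2 (U < W) on D(U)={1,2,3,4,5} D(W)={1,2,4}: U {1,2,3,4,5}->{1,2,3}; W {1,2,4}->{2,4}
So after constraint 2: D(U) = {1,2,3}

Answer: {1,2,3}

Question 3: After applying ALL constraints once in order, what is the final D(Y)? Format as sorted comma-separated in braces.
Constraint 1 (U != W) on D(U)={1,2,3,4,5} D(W)={1,2,4}: no change
Constraint 2 (U < W) on D(U)={1,2,3,4,5} D(W)={1,2,4}: U {1,2,3,4,5}->{1,2,3}; W {1,2,4}->{2,4}
Constraint 3 (U < Y) on D(U)={1,2,3} D(Y)={1,3,4,5}: Y {1,3,4,5}->{3,4,5}
So after all 3 constraints: D(Y) = {3,4,5}

Answer: {3,4,5}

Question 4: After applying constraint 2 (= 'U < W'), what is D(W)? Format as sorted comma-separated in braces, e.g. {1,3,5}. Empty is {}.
Answer: {2,4}

Derivation:
Constraint 1 (U != W) on D(U)={1,2,3,4,5} D(W)={1,2,4}: no change
Constraint 2 (U < W) on D(U)={1,2,3,4,5} D(W)={1,2,4}: U {1,2,3,4,5}->{1,2,3}; W {1,2,4}->{2,4}
So after constraint 2: D(W) = {2,4}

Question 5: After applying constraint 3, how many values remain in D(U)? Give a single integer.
Answer: 3

Derivation:
Constraint 1 (U != W) on D(U)={1,2,3,4,5} D(W)={1,2,4}: no change
Constraint 2 (U < W) on D(U)={1,2,3,4,5} D(W)={1,2,4}: U {1,2,3,4,5}->{1,2,3}; W {1,2,4}->{2,4}
Constraint 3 (U < Y) on D(U)={1,2,3} D(Y)={1,3,4,5}: Y {1,3,4,5}->{3,4,5}
So after constraint 3: D(U)={1,2,3}, size = 3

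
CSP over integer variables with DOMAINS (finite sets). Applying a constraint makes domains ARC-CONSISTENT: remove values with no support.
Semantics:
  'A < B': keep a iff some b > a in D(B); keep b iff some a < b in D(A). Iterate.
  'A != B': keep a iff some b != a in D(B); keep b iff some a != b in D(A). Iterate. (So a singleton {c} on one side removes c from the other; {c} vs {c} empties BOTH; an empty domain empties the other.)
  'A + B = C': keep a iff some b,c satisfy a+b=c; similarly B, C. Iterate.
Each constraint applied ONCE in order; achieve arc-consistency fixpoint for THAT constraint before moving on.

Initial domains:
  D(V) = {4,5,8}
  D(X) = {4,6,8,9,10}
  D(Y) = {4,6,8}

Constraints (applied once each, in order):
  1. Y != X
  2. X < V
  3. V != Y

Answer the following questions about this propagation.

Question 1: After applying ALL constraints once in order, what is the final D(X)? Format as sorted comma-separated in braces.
Answer: {4,6}

Derivation:
Constraint 1 (Y != X) on D(Y)={4,6,8} D(X)={4,6,8,9,10}: no change
Constraint 2 (X < V) on D(X)={4,6,8,9,10} D(V)={4,5,8}: X {4,6,8,9,10}->{4,6}; V {4,5,8}->{5,8}
Constraint 3 (V != Y) on D(V)={5,8} D(Y)={4,6,8}: no change
So after all 3 constraints: D(X) = {4,6}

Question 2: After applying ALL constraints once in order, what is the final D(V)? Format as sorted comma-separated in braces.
Constraint 1 (Y != X) on D(Y)={4,6,8} D(X)={4,6,8,9,10}: no change
Constraint 2 (X < V) on D(X)={4,6,8,9,10} D(V)={4,5,8}: X {4,6,8,9,10}->{4,6}; V {4,5,8}->{5,8}
Constraint 3 (V != Y) on D(V)={5,8} D(Y)={4,6,8}: no change
So after all 3 constraints: D(V) = {5,8}

Answer: {5,8}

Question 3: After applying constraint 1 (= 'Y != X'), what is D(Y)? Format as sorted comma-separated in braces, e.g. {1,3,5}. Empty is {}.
Answer: {4,6,8}

Derivation:
Constraint 1 (Y != X) on D(Y)={4,6,8} D(X)={4,6,8,9,10}: no change
So after constraint 1: D(Y) = {4,6,8}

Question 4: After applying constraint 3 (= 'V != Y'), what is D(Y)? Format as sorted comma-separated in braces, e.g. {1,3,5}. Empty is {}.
Answer: {4,6,8}

Derivation:
Constraint 1 (Y != X) on D(Y)={4,6,8} D(X)={4,6,8,9,10}: no change
Constraint 2 (X < V) on D(X)={4,6,8,9,10} D(V)={4,5,8}: X {4,6,8,9,10}->{4,6}; V {4,5,8}->{5,8}
Constraint 3 (V != Y) on D(V)={5,8} D(Y)={4,6,8}: no change
So after constraint 3: D(Y) = {4,6,8}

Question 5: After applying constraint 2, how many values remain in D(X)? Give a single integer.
Answer: 2

Derivation:
Constraint 1 (Y != X) on D(Y)={4,6,8} D(X)={4,6,8,9,10}: no change
Constraint 2 (X < V) on D(X)={4,6,8,9,10} D(V)={4,5,8}: X {4,6,8,9,10}->{4,6}; V {4,5,8}->{5,8}
So after constraint 2: D(X)={4,6}, size = 2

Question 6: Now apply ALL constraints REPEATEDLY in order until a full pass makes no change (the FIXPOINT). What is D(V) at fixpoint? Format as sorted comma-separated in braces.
Answer: {5,8}

Derivation:
pass 0 (initial): D(V)={4,5,8}
pass 1: V {4,5,8}->{5,8}; X {4,6,8,9,10}->{4,6}
pass 2: no change
Fixpoint after 2 passes: D(V) = {5,8}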